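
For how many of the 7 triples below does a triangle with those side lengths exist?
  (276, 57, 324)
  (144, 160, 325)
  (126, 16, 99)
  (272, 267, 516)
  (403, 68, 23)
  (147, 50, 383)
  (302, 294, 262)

3

(57,276,324): 57+276 > 324 → valid
(144,160,325): 144+160 ≤ 325 → not valid
(16,99,126): 16+99 ≤ 126 → not valid
(267,272,516): 267+272 > 516 → valid
(23,68,403): 23+68 ≤ 403 → not valid
(50,147,383): 50+147 ≤ 383 → not valid
(262,294,302): 262+294 > 302 → valid
3 of the 7 triples form a triangle.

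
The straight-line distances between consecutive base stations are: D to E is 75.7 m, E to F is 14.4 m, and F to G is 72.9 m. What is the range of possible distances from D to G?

The maximum is all hops collinear in one direction: 75.7 + 14.4 + 72.9 = 163.0.
The longest hop is 75.7; the others sum to 87.3. Since 75.7 ≤ 87.3, the path can fold back on itself completely, so the minimum distance is 0.

0 ≤ DG ≤ 163.0 m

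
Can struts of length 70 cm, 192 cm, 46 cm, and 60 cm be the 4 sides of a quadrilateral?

For a quadrilateral, each side must be shorter than the sum of the others.
Here the longest side is 192, but the remaining 3 sides sum to only 176.

No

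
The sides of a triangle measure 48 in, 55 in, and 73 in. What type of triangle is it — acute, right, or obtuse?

Compare the square of the longest side to the sum of squares of the other two: 48² + 55² = 5329 = 73².

right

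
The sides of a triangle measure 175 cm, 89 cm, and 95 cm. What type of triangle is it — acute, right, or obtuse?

Compare the square of the longest side to the sum of squares of the other two: 89² + 95² = 16946 < 30625 = 175².

obtuse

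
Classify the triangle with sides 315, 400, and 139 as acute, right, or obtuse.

Compare the square of the longest side to the sum of squares of the other two: 139² + 315² = 118546 < 160000 = 400².

obtuse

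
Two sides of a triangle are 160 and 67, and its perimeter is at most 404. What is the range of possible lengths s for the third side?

Triangle inequality alone gives 93 < s < 227.
The perimeter condition gives s ≤ 404 − 160 − 67 = 177.
Intersecting the two: 93 < s ≤ 177.

93 < s ≤ 177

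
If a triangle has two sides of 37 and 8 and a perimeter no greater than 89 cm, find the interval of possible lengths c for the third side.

Triangle inequality alone gives 29 < c < 45.
The perimeter condition gives c ≤ 89 − 37 − 8 = 44.
Intersecting the two: 29 < c ≤ 44.

29 < c ≤ 44 cm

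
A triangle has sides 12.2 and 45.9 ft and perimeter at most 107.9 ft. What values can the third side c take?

Triangle inequality alone gives 33.7 < c < 58.1.
The perimeter condition gives c ≤ 107.9 − 12.2 − 45.9 = 49.8.
Intersecting the two: 33.7 < c ≤ 49.8.

33.7 < c ≤ 49.8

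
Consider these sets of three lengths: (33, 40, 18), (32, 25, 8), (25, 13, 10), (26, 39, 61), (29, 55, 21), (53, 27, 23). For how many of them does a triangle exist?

(18,33,40): 18+33 > 40 → valid
(8,25,32): 8+25 > 32 → valid
(10,13,25): 10+13 ≤ 25 → not valid
(26,39,61): 26+39 > 61 → valid
(21,29,55): 21+29 ≤ 55 → not valid
(23,27,53): 23+27 ≤ 53 → not valid
3 of the 6 triples form a triangle.

3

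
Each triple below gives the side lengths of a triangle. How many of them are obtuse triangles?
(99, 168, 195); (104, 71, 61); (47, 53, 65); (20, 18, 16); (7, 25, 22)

2

(99,168,195): 99²+168² = 38025 = 195² → right
(104,71,61): 61²+71² = 8762 < 10816 = 104² → obtuse
(47,53,65): 47²+53² = 5018 > 4225 = 65² → acute
(20,18,16): 16²+18² = 580 > 400 = 20² → acute
(7,25,22): 7²+22² = 533 < 625 = 25² → obtuse
2 of the 5 are obtuse.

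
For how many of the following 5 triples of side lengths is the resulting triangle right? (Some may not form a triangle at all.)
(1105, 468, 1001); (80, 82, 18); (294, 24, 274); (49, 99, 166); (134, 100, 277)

2

(1105,468,1001): 468²+1001² = 1221025 = 1105² → right
(80,82,18): 18²+80² = 6724 = 82² → right
(294,24,274): 24²+274² = 75652 < 86436 = 294² → obtuse
(49,99,166): 49+99 ≤ 166, not a triangle
(134,100,277): 100+134 ≤ 277, not a triangle
2 of the 5 are right.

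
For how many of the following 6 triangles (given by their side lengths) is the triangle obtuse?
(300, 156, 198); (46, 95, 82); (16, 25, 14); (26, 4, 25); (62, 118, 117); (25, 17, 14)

5

(300,156,198): 156²+198² = 63540 < 90000 = 300² → obtuse
(46,95,82): 46²+82² = 8840 < 9025 = 95² → obtuse
(16,25,14): 14²+16² = 452 < 625 = 25² → obtuse
(26,4,25): 4²+25² = 641 < 676 = 26² → obtuse
(62,118,117): 62²+117² = 17533 > 13924 = 118² → acute
(25,17,14): 14²+17² = 485 < 625 = 25² → obtuse
5 of the 6 are obtuse.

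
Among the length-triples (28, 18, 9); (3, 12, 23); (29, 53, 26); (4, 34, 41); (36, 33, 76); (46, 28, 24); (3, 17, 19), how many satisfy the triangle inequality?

(9,18,28): 9+18 ≤ 28 → not valid
(3,12,23): 3+12 ≤ 23 → not valid
(26,29,53): 26+29 > 53 → valid
(4,34,41): 4+34 ≤ 41 → not valid
(33,36,76): 33+36 ≤ 76 → not valid
(24,28,46): 24+28 > 46 → valid
(3,17,19): 3+17 > 19 → valid
3 of the 7 triples form a triangle.

3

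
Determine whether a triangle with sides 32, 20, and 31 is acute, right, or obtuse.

acute

Compare the square of the longest side to the sum of squares of the other two: 20² + 31² = 1361 > 1024 = 32².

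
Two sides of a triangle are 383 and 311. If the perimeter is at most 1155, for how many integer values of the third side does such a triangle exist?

389

Triangle inequality: 72 < x < 694. Perimeter ≤ 1155 gives x ≤ 1155 − 383 − 311 = 461.
So 72 < x ≤ 461; integers 73 through 461: 389 values.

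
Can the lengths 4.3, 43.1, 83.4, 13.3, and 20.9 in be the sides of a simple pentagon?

For a pentagon, each side must be shorter than the sum of the others.
Here the longest side is 83.4, but the remaining 4 sides sum to only 81.6.

No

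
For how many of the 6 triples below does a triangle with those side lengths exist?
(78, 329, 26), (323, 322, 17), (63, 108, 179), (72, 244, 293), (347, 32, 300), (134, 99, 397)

2

(26,78,329): 26+78 ≤ 329 → not valid
(17,322,323): 17+322 > 323 → valid
(63,108,179): 63+108 ≤ 179 → not valid
(72,244,293): 72+244 > 293 → valid
(32,300,347): 32+300 ≤ 347 → not valid
(99,134,397): 99+134 ≤ 397 → not valid
2 of the 6 triples form a triangle.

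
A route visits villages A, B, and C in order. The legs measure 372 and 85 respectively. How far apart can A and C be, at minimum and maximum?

By the triangle inequality, |372 − 85| ≤ AC ≤ 372 + 85.

287 ≤ AC ≤ 457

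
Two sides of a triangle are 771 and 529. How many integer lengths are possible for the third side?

The third side lies in the open interval (242, 1300).
Integers from 243 to 1299 inclusive: 1299 − 243 + 1 = 1057.

1057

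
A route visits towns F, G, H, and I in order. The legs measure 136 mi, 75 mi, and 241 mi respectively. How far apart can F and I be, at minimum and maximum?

30 ≤ FI ≤ 452 mi

The maximum is all hops collinear in one direction: 136 + 75 + 241 = 452.
The longest hop is 241; the others sum to 211. Folding the others back against it leaves at least 241 − 211 = 30.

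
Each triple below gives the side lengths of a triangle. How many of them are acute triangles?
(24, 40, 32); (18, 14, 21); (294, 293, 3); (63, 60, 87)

1

(24,40,32): 24²+32² = 1600 = 40² → right
(18,14,21): 14²+18² = 520 > 441 = 21² → acute
(294,293,3): 3²+293² = 85858 < 86436 = 294² → obtuse
(63,60,87): 60²+63² = 7569 = 87² → right
1 of the 4 is acute.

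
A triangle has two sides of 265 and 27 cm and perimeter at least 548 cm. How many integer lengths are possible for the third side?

Triangle inequality: 238 < x < 292. Perimeter ≥ 548 gives x ≥ 548 − 265 − 27 = 256.
So 256 ≤ x < 292; integers 256 through 291: 36 values.

36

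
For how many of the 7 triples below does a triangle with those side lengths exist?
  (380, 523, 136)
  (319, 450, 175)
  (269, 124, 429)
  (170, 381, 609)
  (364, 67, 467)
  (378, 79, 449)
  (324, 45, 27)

(136,380,523): 136+380 ≤ 523 → not valid
(175,319,450): 175+319 > 450 → valid
(124,269,429): 124+269 ≤ 429 → not valid
(170,381,609): 170+381 ≤ 609 → not valid
(67,364,467): 67+364 ≤ 467 → not valid
(79,378,449): 79+378 > 449 → valid
(27,45,324): 27+45 ≤ 324 → not valid
2 of the 7 triples form a triangle.

2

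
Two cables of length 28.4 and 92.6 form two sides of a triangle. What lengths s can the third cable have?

64.2 < s < 121.0

By the triangle inequality, s must be less than 28.4 + 92.6 = 121.0 and greater than |28.4 − 92.6| = 64.2.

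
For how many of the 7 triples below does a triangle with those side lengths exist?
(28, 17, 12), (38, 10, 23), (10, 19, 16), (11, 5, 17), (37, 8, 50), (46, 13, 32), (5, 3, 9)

(12,17,28): 12+17 > 28 → valid
(10,23,38): 10+23 ≤ 38 → not valid
(10,16,19): 10+16 > 19 → valid
(5,11,17): 5+11 ≤ 17 → not valid
(8,37,50): 8+37 ≤ 50 → not valid
(13,32,46): 13+32 ≤ 46 → not valid
(3,5,9): 3+5 ≤ 9 → not valid
2 of the 7 triples form a triangle.

2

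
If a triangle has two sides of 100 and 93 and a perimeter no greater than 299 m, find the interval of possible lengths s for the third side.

Triangle inequality alone gives 7 < s < 193.
The perimeter condition gives s ≤ 299 − 100 − 93 = 106.
Intersecting the two: 7 < s ≤ 106.

7 < s ≤ 106 m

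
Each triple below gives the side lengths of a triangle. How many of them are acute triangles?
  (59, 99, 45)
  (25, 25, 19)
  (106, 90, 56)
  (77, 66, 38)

(59,99,45): 45²+59² = 5506 < 9801 = 99² → obtuse
(25,25,19): 19²+25² = 986 > 625 = 25² → acute
(106,90,56): 56²+90² = 11236 = 106² → right
(77,66,38): 38²+66² = 5800 < 5929 = 77² → obtuse
1 of the 4 is acute.

1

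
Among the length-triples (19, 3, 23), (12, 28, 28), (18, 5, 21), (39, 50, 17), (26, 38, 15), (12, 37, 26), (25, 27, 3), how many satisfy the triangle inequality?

(3,19,23): 3+19 ≤ 23 → not valid
(12,28,28): 12+28 > 28 → valid
(5,18,21): 5+18 > 21 → valid
(17,39,50): 17+39 > 50 → valid
(15,26,38): 15+26 > 38 → valid
(12,26,37): 12+26 > 37 → valid
(3,25,27): 3+25 > 27 → valid
6 of the 7 triples form a triangle.

6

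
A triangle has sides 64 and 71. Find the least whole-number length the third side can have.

8

The third side must be strictly greater than |64 − 71| = 7.
The smallest integer above 7 is 8.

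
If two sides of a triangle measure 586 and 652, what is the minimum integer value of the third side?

67

The third side must be strictly greater than |586 − 652| = 66.
The smallest integer above 66 is 67.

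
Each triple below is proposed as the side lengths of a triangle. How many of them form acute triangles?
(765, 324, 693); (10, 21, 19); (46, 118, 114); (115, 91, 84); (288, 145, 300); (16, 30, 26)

(765,324,693): 324²+693² = 585225 = 765² → right
(10,21,19): 10²+19² = 461 > 441 = 21² → acute
(46,118,114): 46²+114² = 15112 > 13924 = 118² → acute
(115,91,84): 84²+91² = 15337 > 13225 = 115² → acute
(288,145,300): 145²+288² = 103969 > 90000 = 300² → acute
(16,30,26): 16²+26² = 932 > 900 = 30² → acute
5 of the 6 are acute.

5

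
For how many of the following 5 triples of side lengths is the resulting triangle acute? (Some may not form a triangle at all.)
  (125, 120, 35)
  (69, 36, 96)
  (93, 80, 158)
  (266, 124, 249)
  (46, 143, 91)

1

(125,120,35): 35²+120² = 15625 = 125² → right
(69,36,96): 36²+69² = 6057 < 9216 = 96² → obtuse
(93,80,158): 80²+93² = 15049 < 24964 = 158² → obtuse
(266,124,249): 124²+249² = 77377 > 70756 = 266² → acute
(46,143,91): 46+91 ≤ 143, not a triangle
1 of the 5 is acute.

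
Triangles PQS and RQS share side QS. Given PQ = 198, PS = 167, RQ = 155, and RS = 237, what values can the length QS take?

From triangle PQS: |198 − 167| < QS < 198 + 167, i.e. 31 < QS < 365.
From triangle RQS: 82 < QS < 392.
Both must hold, so QS lies in the intersection.

82 < QS < 365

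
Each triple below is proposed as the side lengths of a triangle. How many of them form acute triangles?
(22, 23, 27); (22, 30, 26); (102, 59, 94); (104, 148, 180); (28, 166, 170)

4

(22,23,27): 22²+23² = 1013 > 729 = 27² → acute
(22,30,26): 22²+26² = 1160 > 900 = 30² → acute
(102,59,94): 59²+94² = 12317 > 10404 = 102² → acute
(104,148,180): 104²+148² = 32720 > 32400 = 180² → acute
(28,166,170): 28²+166² = 28340 < 28900 = 170² → obtuse
4 of the 5 are acute.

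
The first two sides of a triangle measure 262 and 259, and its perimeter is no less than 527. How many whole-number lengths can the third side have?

515

Triangle inequality: 3 < x < 521. Perimeter ≥ 527 gives x ≥ 527 − 262 − 259 = 6.
So 6 ≤ x < 521; integers 6 through 520: 515 values.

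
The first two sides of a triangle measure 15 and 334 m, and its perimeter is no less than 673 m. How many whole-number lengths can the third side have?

25

Triangle inequality: 319 < x < 349. Perimeter ≥ 673 gives x ≥ 673 − 15 − 334 = 324.
So 324 ≤ x < 349; integers 324 through 348: 25 values.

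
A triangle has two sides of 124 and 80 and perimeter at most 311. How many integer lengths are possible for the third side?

Triangle inequality: 44 < x < 204. Perimeter ≤ 311 gives x ≤ 311 − 124 − 80 = 107.
So 44 < x ≤ 107; integers 45 through 107: 63 values.

63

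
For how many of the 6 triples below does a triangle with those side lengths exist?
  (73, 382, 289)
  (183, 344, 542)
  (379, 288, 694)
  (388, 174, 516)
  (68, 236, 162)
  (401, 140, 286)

2

(73,289,382): 73+289 ≤ 382 → not valid
(183,344,542): 183+344 ≤ 542 → not valid
(288,379,694): 288+379 ≤ 694 → not valid
(174,388,516): 174+388 > 516 → valid
(68,162,236): 68+162 ≤ 236 → not valid
(140,286,401): 140+286 > 401 → valid
2 of the 6 triples form a triangle.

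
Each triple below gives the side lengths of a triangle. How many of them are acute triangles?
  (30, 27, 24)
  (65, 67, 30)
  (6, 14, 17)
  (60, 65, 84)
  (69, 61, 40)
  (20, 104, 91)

4

(30,27,24): 24²+27² = 1305 > 900 = 30² → acute
(65,67,30): 30²+65² = 5125 > 4489 = 67² → acute
(6,14,17): 6²+14² = 232 < 289 = 17² → obtuse
(60,65,84): 60²+65² = 7825 > 7056 = 84² → acute
(69,61,40): 40²+61² = 5321 > 4761 = 69² → acute
(20,104,91): 20²+91² = 8681 < 10816 = 104² → obtuse
4 of the 6 are acute.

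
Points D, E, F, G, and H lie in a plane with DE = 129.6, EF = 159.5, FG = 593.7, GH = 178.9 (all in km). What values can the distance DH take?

The maximum is all hops collinear in one direction: 129.6 + 159.5 + 593.7 + 178.9 = 1061.7.
The longest hop is 593.7; the others sum to 468.0. Folding the others back against it leaves at least 593.7 − 468.0 = 125.7.

125.7 ≤ DH ≤ 1061.7 km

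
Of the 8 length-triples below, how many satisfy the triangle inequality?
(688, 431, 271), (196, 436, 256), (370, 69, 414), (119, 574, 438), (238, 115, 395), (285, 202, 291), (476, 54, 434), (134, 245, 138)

6

(271,431,688): 271+431 > 688 → valid
(196,256,436): 196+256 > 436 → valid
(69,370,414): 69+370 > 414 → valid
(119,438,574): 119+438 ≤ 574 → not valid
(115,238,395): 115+238 ≤ 395 → not valid
(202,285,291): 202+285 > 291 → valid
(54,434,476): 54+434 > 476 → valid
(134,138,245): 134+138 > 245 → valid
6 of the 8 triples form a triangle.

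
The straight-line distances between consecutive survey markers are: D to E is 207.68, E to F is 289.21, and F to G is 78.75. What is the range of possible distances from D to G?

2.78 ≤ DG ≤ 575.64

The maximum is all hops collinear in one direction: 207.68 + 289.21 + 78.75 = 575.64.
The longest hop is 289.21; the others sum to 286.43. Folding the others back against it leaves at least 289.21 − 286.43 = 2.78.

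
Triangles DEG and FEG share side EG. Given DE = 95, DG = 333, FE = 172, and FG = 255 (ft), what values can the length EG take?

From triangle DEG: |95 − 333| < EG < 95 + 333, i.e. 238 < EG < 428.
From triangle FEG: 83 < EG < 427.
Both must hold, so EG lies in the intersection.

238 < EG < 427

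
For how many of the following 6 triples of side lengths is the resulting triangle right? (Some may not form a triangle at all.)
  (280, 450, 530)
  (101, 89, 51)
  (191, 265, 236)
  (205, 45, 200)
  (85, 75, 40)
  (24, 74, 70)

(280,450,530): 280²+450² = 280900 = 530² → right
(101,89,51): 51²+89² = 10522 > 10201 = 101² → acute
(191,265,236): 191²+236² = 92177 > 70225 = 265² → acute
(205,45,200): 45²+200² = 42025 = 205² → right
(85,75,40): 40²+75² = 7225 = 85² → right
(24,74,70): 24²+70² = 5476 = 74² → right
4 of the 6 are right.

4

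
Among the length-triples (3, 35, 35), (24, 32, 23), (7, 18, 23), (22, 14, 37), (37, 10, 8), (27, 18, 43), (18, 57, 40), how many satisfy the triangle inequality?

(3,35,35): 3+35 > 35 → valid
(23,24,32): 23+24 > 32 → valid
(7,18,23): 7+18 > 23 → valid
(14,22,37): 14+22 ≤ 37 → not valid
(8,10,37): 8+10 ≤ 37 → not valid
(18,27,43): 18+27 > 43 → valid
(18,40,57): 18+40 > 57 → valid
5 of the 7 triples form a triangle.

5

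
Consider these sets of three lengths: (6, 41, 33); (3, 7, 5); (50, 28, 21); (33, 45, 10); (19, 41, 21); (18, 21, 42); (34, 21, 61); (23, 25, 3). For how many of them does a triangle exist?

(6,33,41): 6+33 ≤ 41 → not valid
(3,5,7): 3+5 > 7 → valid
(21,28,50): 21+28 ≤ 50 → not valid
(10,33,45): 10+33 ≤ 45 → not valid
(19,21,41): 19+21 ≤ 41 → not valid
(18,21,42): 18+21 ≤ 42 → not valid
(21,34,61): 21+34 ≤ 61 → not valid
(3,23,25): 3+23 > 25 → valid
2 of the 8 triples form a triangle.

2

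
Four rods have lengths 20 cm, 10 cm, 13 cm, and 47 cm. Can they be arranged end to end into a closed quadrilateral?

For a quadrilateral, each side must be shorter than the sum of the others.
Here the longest side is 47, but the remaining 3 sides sum to only 43.

No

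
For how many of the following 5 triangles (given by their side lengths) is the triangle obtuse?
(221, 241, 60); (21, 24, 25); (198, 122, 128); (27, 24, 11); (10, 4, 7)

(221,241,60): 60²+221² = 52441 < 58081 = 241² → obtuse
(21,24,25): 21²+24² = 1017 > 625 = 25² → acute
(198,122,128): 122²+128² = 31268 < 39204 = 198² → obtuse
(27,24,11): 11²+24² = 697 < 729 = 27² → obtuse
(10,4,7): 4²+7² = 65 < 100 = 10² → obtuse
4 of the 5 are obtuse.

4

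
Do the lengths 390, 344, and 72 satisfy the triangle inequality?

The longest side is 390, and the other two sum to 416.
Since 416 > 390, the triangle inequality holds.

Yes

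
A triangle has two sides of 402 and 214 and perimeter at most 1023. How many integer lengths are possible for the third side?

Triangle inequality: 188 < x < 616. Perimeter ≤ 1023 gives x ≤ 1023 − 402 − 214 = 407.
So 188 < x ≤ 407; integers 189 through 407: 219 values.

219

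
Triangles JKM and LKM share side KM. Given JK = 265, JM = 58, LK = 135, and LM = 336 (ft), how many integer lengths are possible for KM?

From triangle JKM: 207 < KM < 323.
From triangle LKM: 201 < KM < 471.
Intersection: 207 < KM < 323, so integers 208 through 322: 115 values.

115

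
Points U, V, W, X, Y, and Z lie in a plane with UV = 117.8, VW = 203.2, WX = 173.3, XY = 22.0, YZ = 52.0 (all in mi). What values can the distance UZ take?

The maximum is all hops collinear in one direction: 117.8 + 203.2 + 173.3 + 22.0 + 52.0 = 568.3.
The longest hop is 203.2; the others sum to 365.1. Since 203.2 ≤ 365.1, the path can fold back on itself completely, so the minimum distance is 0.

0 ≤ UZ ≤ 568.3 mi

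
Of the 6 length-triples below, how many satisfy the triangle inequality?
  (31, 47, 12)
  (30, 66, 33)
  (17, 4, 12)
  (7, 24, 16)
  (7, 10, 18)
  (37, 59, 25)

(12,31,47): 12+31 ≤ 47 → not valid
(30,33,66): 30+33 ≤ 66 → not valid
(4,12,17): 4+12 ≤ 17 → not valid
(7,16,24): 7+16 ≤ 24 → not valid
(7,10,18): 7+10 ≤ 18 → not valid
(25,37,59): 25+37 > 59 → valid
1 of the 6 triples forms a triangle.

1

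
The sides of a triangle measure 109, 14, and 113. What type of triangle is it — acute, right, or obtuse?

Compare the square of the longest side to the sum of squares of the other two: 14² + 109² = 12077 < 12769 = 113².

obtuse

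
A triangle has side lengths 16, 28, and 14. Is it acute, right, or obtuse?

obtuse

Compare the square of the longest side to the sum of squares of the other two: 14² + 16² = 452 < 784 = 28².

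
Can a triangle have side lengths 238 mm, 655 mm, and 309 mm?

The longest side is 655, but the other two sum to only 547.
547 < 655, so the triangle inequality fails.

No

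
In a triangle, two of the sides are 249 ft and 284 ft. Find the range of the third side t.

35 < t < 533 (ft)

By the triangle inequality, t must be less than 249 + 284 = 533 and greater than |249 − 284| = 35.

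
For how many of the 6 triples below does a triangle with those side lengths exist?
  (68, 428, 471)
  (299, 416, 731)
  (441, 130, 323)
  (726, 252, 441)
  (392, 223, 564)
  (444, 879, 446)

4

(68,428,471): 68+428 > 471 → valid
(299,416,731): 299+416 ≤ 731 → not valid
(130,323,441): 130+323 > 441 → valid
(252,441,726): 252+441 ≤ 726 → not valid
(223,392,564): 223+392 > 564 → valid
(444,446,879): 444+446 > 879 → valid
4 of the 6 triples form a triangle.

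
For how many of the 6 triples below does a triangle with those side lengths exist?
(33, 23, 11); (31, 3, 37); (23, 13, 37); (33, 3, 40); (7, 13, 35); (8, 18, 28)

1

(11,23,33): 11+23 > 33 → valid
(3,31,37): 3+31 ≤ 37 → not valid
(13,23,37): 13+23 ≤ 37 → not valid
(3,33,40): 3+33 ≤ 40 → not valid
(7,13,35): 7+13 ≤ 35 → not valid
(8,18,28): 8+18 ≤ 28 → not valid
1 of the 6 triples forms a triangle.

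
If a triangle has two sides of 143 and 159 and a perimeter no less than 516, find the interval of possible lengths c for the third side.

214 ≤ c < 302

Triangle inequality alone gives 16 < c < 302.
The perimeter condition gives c ≥ 516 − 143 − 159 = 214.
Intersecting the two: 214 ≤ c < 302.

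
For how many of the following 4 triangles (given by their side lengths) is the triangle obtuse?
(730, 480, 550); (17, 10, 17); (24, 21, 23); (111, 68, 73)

1

(730,480,550): 480²+550² = 532900 = 730² → right
(17,10,17): 10²+17² = 389 > 289 = 17² → acute
(24,21,23): 21²+23² = 970 > 576 = 24² → acute
(111,68,73): 68²+73² = 9953 < 12321 = 111² → obtuse
1 of the 4 is obtuse.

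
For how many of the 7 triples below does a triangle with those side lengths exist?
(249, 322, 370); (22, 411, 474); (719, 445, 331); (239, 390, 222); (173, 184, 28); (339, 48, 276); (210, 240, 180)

5

(249,322,370): 249+322 > 370 → valid
(22,411,474): 22+411 ≤ 474 → not valid
(331,445,719): 331+445 > 719 → valid
(222,239,390): 222+239 > 390 → valid
(28,173,184): 28+173 > 184 → valid
(48,276,339): 48+276 ≤ 339 → not valid
(180,210,240): 180+210 > 240 → valid
5 of the 7 triples form a triangle.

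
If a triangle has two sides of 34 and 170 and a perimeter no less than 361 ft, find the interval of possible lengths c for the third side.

Triangle inequality alone gives 136 < c < 204.
The perimeter condition gives c ≥ 361 − 34 − 170 = 157.
Intersecting the two: 157 ≤ c < 204.

157 ≤ c < 204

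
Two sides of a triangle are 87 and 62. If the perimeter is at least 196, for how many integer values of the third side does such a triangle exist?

102

Triangle inequality: 25 < x < 149. Perimeter ≥ 196 gives x ≥ 196 − 87 − 62 = 47.
So 47 ≤ x < 149; integers 47 through 148: 102 values.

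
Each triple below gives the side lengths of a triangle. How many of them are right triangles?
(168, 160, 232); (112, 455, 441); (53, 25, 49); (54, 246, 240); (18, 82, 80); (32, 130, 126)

(168,160,232): 160²+168² = 53824 = 232² → right
(112,455,441): 112²+441² = 207025 = 455² → right
(53,25,49): 25²+49² = 3026 > 2809 = 53² → acute
(54,246,240): 54²+240² = 60516 = 246² → right
(18,82,80): 18²+80² = 6724 = 82² → right
(32,130,126): 32²+126² = 16900 = 130² → right
5 of the 6 are right.

5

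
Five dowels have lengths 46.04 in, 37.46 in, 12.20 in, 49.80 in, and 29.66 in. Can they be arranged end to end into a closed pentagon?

Yes

A pentagon exists iff every side is shorter than the sum of the others — equivalently, the longest side is less than the sum of the rest.
Longest side 49.80 < 125.36 (sum of the remaining 4), so yes.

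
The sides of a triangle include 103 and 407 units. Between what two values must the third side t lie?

304 < t < 510 (units)

By the triangle inequality, t must be less than 103 + 407 = 510 and greater than |103 − 407| = 304.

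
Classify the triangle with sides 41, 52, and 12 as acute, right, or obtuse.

obtuse

Compare the square of the longest side to the sum of squares of the other two: 12² + 41² = 1825 < 2704 = 52².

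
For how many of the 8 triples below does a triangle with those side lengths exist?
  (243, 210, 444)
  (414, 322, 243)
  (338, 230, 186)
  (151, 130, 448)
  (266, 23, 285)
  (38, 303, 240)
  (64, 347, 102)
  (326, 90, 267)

5

(210,243,444): 210+243 > 444 → valid
(243,322,414): 243+322 > 414 → valid
(186,230,338): 186+230 > 338 → valid
(130,151,448): 130+151 ≤ 448 → not valid
(23,266,285): 23+266 > 285 → valid
(38,240,303): 38+240 ≤ 303 → not valid
(64,102,347): 64+102 ≤ 347 → not valid
(90,267,326): 90+267 > 326 → valid
5 of the 8 triples form a triangle.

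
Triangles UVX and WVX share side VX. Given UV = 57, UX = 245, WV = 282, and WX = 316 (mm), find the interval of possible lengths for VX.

188 < VX < 302

From triangle UVX: |57 − 245| < VX < 57 + 245, i.e. 188 < VX < 302.
From triangle WVX: 34 < VX < 598.
Both must hold, so VX lies in the intersection.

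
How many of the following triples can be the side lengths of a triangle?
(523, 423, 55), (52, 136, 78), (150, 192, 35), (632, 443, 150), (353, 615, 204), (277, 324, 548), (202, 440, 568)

2

(55,423,523): 55+423 ≤ 523 → not valid
(52,78,136): 52+78 ≤ 136 → not valid
(35,150,192): 35+150 ≤ 192 → not valid
(150,443,632): 150+443 ≤ 632 → not valid
(204,353,615): 204+353 ≤ 615 → not valid
(277,324,548): 277+324 > 548 → valid
(202,440,568): 202+440 > 568 → valid
2 of the 7 triples form a triangle.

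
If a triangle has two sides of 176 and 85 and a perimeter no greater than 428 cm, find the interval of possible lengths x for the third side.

Triangle inequality alone gives 91 < x < 261.
The perimeter condition gives x ≤ 428 − 176 − 85 = 167.
Intersecting the two: 91 < x ≤ 167.

91 < x ≤ 167 cm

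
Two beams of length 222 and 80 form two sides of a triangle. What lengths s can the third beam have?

By the triangle inequality, s must be less than 222 + 80 = 302 and greater than |222 − 80| = 142.

142 < s < 302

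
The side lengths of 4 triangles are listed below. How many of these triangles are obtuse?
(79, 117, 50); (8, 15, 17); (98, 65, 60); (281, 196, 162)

3

(79,117,50): 50²+79² = 8741 < 13689 = 117² → obtuse
(8,15,17): 8²+15² = 289 = 17² → right
(98,65,60): 60²+65² = 7825 < 9604 = 98² → obtuse
(281,196,162): 162²+196² = 64660 < 78961 = 281² → obtuse
3 of the 4 are obtuse.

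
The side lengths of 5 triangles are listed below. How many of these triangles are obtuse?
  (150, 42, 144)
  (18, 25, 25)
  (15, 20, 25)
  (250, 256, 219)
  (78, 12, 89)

1

(150,42,144): 42²+144² = 22500 = 150² → right
(18,25,25): 18²+25² = 949 > 625 = 25² → acute
(15,20,25): 15²+20² = 625 = 25² → right
(250,256,219): 219²+250² = 110461 > 65536 = 256² → acute
(78,12,89): 12²+78² = 6228 < 7921 = 89² → obtuse
1 of the 5 is obtuse.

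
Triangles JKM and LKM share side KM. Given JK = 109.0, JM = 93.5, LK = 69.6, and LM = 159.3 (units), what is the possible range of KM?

From triangle JKM: |109.0 − 93.5| < KM < 109.0 + 93.5, i.e. 15.5 < KM < 202.5.
From triangle LKM: 89.7 < KM < 228.9.
Both must hold, so KM lies in the intersection.

89.7 < KM < 202.5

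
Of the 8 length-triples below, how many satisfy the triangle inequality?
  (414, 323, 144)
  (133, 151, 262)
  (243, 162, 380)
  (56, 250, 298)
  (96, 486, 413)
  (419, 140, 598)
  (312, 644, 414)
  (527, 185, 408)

7

(144,323,414): 144+323 > 414 → valid
(133,151,262): 133+151 > 262 → valid
(162,243,380): 162+243 > 380 → valid
(56,250,298): 56+250 > 298 → valid
(96,413,486): 96+413 > 486 → valid
(140,419,598): 140+419 ≤ 598 → not valid
(312,414,644): 312+414 > 644 → valid
(185,408,527): 185+408 > 527 → valid
7 of the 8 triples form a triangle.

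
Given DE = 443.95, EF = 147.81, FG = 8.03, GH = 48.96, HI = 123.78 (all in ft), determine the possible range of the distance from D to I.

115.37 ≤ DI ≤ 772.53 ft

The maximum is all hops collinear in one direction: 443.95 + 147.81 + 8.03 + 48.96 + 123.78 = 772.53.
The longest hop is 443.95; the others sum to 328.58. Folding the others back against it leaves at least 443.95 − 328.58 = 115.37.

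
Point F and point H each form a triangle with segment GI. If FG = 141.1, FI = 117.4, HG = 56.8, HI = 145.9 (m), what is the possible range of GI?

89.1 < GI < 202.7

From triangle FGI: |141.1 − 117.4| < GI < 141.1 + 117.4, i.e. 23.7 < GI < 258.5.
From triangle HGI: 89.1 < GI < 202.7.
Both must hold, so GI lies in the intersection.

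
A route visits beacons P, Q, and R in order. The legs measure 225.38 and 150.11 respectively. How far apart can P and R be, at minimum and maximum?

By the triangle inequality, |225.38 − 150.11| ≤ PR ≤ 225.38 + 150.11.

75.27 ≤ PR ≤ 375.49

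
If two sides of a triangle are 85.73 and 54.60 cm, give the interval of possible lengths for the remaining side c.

31.13 < c < 140.33 (cm)

By the triangle inequality, c must be less than 85.73 + 54.60 = 140.33 and greater than |85.73 − 54.60| = 31.13.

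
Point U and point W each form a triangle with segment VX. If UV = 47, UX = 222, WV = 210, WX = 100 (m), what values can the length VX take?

175 < VX < 269

From triangle UVX: |47 − 222| < VX < 47 + 222, i.e. 175 < VX < 269.
From triangle WVX: 110 < VX < 310.
Both must hold, so VX lies in the intersection.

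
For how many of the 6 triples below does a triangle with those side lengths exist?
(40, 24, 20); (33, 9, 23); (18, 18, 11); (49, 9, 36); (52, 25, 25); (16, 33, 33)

(20,24,40): 20+24 > 40 → valid
(9,23,33): 9+23 ≤ 33 → not valid
(11,18,18): 11+18 > 18 → valid
(9,36,49): 9+36 ≤ 49 → not valid
(25,25,52): 25+25 ≤ 52 → not valid
(16,33,33): 16+33 > 33 → valid
3 of the 6 triples form a triangle.

3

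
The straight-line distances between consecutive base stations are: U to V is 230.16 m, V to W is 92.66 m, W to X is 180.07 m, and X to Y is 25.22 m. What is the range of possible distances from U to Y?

0 ≤ UY ≤ 528.11 m

The maximum is all hops collinear in one direction: 230.16 + 92.66 + 180.07 + 25.22 = 528.11.
The longest hop is 230.16; the others sum to 297.95. Since 230.16 ≤ 297.95, the path can fold back on itself completely, so the minimum distance is 0.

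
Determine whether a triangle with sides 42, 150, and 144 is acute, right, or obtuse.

Compare the square of the longest side to the sum of squares of the other two: 42² + 144² = 22500 = 150².

right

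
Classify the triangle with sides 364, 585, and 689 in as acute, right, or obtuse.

right

Compare the square of the longest side to the sum of squares of the other two: 364² + 585² = 474721 = 689².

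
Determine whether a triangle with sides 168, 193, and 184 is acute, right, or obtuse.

Compare the square of the longest side to the sum of squares of the other two: 168² + 184² = 62080 > 37249 = 193².

acute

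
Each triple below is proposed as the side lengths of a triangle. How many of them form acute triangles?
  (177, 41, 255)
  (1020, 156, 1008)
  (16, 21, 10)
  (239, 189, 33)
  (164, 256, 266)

1

(177,41,255): 41+177 ≤ 255, not a triangle
(1020,156,1008): 156²+1008² = 1040400 = 1020² → right
(16,21,10): 10²+16² = 356 < 441 = 21² → obtuse
(239,189,33): 33+189 ≤ 239, not a triangle
(164,256,266): 164²+256² = 92432 > 70756 = 266² → acute
1 of the 5 is acute.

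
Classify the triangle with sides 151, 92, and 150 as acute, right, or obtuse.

Compare the square of the longest side to the sum of squares of the other two: 92² + 150² = 30964 > 22801 = 151².

acute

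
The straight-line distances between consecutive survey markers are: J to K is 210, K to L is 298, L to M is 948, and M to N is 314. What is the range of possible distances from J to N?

126 ≤ JN ≤ 1770

The maximum is all hops collinear in one direction: 210 + 298 + 948 + 314 = 1770.
The longest hop is 948; the others sum to 822. Folding the others back against it leaves at least 948 − 822 = 126.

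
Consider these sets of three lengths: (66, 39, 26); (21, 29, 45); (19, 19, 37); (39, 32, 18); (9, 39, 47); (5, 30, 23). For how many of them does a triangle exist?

4

(26,39,66): 26+39 ≤ 66 → not valid
(21,29,45): 21+29 > 45 → valid
(19,19,37): 19+19 > 37 → valid
(18,32,39): 18+32 > 39 → valid
(9,39,47): 9+39 > 47 → valid
(5,23,30): 5+23 ≤ 30 → not valid
4 of the 6 triples form a triangle.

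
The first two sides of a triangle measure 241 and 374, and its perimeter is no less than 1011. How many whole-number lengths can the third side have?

219

Triangle inequality: 133 < x < 615. Perimeter ≥ 1011 gives x ≥ 1011 − 241 − 374 = 396.
So 396 ≤ x < 615; integers 396 through 614: 219 values.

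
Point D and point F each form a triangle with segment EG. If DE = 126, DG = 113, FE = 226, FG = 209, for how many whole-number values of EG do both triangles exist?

221

From triangle DEG: 13 < EG < 239.
From triangle FEG: 17 < EG < 435.
Intersection: 17 < EG < 239, so integers 18 through 238: 221 values.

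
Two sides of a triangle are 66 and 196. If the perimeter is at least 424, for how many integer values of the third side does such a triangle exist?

Triangle inequality: 130 < x < 262. Perimeter ≥ 424 gives x ≥ 424 − 66 − 196 = 162.
So 162 ≤ x < 262; integers 162 through 261: 100 values.

100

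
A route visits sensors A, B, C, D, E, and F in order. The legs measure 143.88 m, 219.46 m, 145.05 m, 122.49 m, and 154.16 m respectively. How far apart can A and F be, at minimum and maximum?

The maximum is all hops collinear in one direction: 143.88 + 219.46 + 145.05 + 122.49 + 154.16 = 785.04.
The longest hop is 219.46; the others sum to 565.58. Since 219.46 ≤ 565.58, the path can fold back on itself completely, so the minimum distance is 0.

0 ≤ AF ≤ 785.04 m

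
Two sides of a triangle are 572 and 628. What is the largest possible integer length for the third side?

The third side must be strictly less than 572 + 628 = 1200.
The largest integer below 1200 is 1199.

1199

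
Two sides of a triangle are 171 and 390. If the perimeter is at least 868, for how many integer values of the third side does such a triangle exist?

Triangle inequality: 219 < x < 561. Perimeter ≥ 868 gives x ≥ 868 − 171 − 390 = 307.
So 307 ≤ x < 561; integers 307 through 560: 254 values.

254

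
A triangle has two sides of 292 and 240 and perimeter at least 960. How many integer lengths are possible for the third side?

Triangle inequality: 52 < x < 532. Perimeter ≥ 960 gives x ≥ 960 − 292 − 240 = 428.
So 428 ≤ x < 532; integers 428 through 531: 104 values.

104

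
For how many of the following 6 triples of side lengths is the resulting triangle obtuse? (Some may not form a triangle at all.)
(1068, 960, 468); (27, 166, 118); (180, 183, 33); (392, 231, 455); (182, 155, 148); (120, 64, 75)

(1068,960,468): 468²+960² = 1140624 = 1068² → right
(27,166,118): 27+118 ≤ 166, not a triangle
(180,183,33): 33²+180² = 33489 = 183² → right
(392,231,455): 231²+392² = 207025 = 455² → right
(182,155,148): 148²+155² = 45929 > 33124 = 182² → acute
(120,64,75): 64²+75² = 9721 < 14400 = 120² → obtuse
1 of the 6 is obtuse.

1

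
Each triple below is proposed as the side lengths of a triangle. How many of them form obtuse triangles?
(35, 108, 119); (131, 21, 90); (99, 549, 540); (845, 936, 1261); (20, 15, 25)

1

(35,108,119): 35²+108² = 12889 < 14161 = 119² → obtuse
(131,21,90): 21+90 ≤ 131, not a triangle
(99,549,540): 99²+540² = 301401 = 549² → right
(845,936,1261): 845²+936² = 1590121 = 1261² → right
(20,15,25): 15²+20² = 625 = 25² → right
1 of the 5 is obtuse.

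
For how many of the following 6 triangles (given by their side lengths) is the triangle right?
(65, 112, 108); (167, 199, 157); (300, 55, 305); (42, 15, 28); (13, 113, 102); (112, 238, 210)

2

(65,112,108): 65²+108² = 15889 > 12544 = 112² → acute
(167,199,157): 157²+167² = 52538 > 39601 = 199² → acute
(300,55,305): 55²+300² = 93025 = 305² → right
(42,15,28): 15²+28² = 1009 < 1764 = 42² → obtuse
(13,113,102): 13²+102² = 10573 < 12769 = 113² → obtuse
(112,238,210): 112²+210² = 56644 = 238² → right
2 of the 6 are right.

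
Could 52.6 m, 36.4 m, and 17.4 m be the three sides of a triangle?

Yes

The longest side is 52.6, and the other two sum to 53.8.
Since 53.8 > 52.6, the triangle inequality holds.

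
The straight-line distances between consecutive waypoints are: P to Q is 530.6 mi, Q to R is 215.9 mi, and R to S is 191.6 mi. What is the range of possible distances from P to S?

The maximum is all hops collinear in one direction: 530.6 + 215.9 + 191.6 = 938.1.
The longest hop is 530.6; the others sum to 407.5. Folding the others back against it leaves at least 530.6 − 407.5 = 123.1.

123.1 ≤ PS ≤ 938.1 mi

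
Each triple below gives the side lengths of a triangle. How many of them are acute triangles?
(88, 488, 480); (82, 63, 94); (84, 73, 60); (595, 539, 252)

(88,488,480): 88²+480² = 238144 = 488² → right
(82,63,94): 63²+82² = 10693 > 8836 = 94² → acute
(84,73,60): 60²+73² = 8929 > 7056 = 84² → acute
(595,539,252): 252²+539² = 354025 = 595² → right
2 of the 4 are acute.

2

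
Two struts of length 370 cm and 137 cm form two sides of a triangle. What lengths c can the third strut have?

By the triangle inequality, c must be less than 370 + 137 = 507 and greater than |370 − 137| = 233.

233 < c < 507 (cm)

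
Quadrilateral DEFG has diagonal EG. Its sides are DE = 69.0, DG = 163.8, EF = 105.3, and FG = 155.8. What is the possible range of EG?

From triangle DEG: |69.0 − 163.8| < EG < 69.0 + 163.8, i.e. 94.8 < EG < 232.8.
From triangle FEG: 50.5 < EG < 261.1.
Both must hold, so EG lies in the intersection.

94.8 < EG < 232.8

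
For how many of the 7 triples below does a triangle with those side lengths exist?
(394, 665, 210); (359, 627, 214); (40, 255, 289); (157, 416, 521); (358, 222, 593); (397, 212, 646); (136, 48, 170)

(210,394,665): 210+394 ≤ 665 → not valid
(214,359,627): 214+359 ≤ 627 → not valid
(40,255,289): 40+255 > 289 → valid
(157,416,521): 157+416 > 521 → valid
(222,358,593): 222+358 ≤ 593 → not valid
(212,397,646): 212+397 ≤ 646 → not valid
(48,136,170): 48+136 > 170 → valid
3 of the 7 triples form a triangle.

3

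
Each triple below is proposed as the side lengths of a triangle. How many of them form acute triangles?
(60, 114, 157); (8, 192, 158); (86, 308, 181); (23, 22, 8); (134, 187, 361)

(60,114,157): 60²+114² = 16596 < 24649 = 157² → obtuse
(8,192,158): 8+158 ≤ 192, not a triangle
(86,308,181): 86+181 ≤ 308, not a triangle
(23,22,8): 8²+22² = 548 > 529 = 23² → acute
(134,187,361): 134+187 ≤ 361, not a triangle
1 of the 5 is acute.

1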